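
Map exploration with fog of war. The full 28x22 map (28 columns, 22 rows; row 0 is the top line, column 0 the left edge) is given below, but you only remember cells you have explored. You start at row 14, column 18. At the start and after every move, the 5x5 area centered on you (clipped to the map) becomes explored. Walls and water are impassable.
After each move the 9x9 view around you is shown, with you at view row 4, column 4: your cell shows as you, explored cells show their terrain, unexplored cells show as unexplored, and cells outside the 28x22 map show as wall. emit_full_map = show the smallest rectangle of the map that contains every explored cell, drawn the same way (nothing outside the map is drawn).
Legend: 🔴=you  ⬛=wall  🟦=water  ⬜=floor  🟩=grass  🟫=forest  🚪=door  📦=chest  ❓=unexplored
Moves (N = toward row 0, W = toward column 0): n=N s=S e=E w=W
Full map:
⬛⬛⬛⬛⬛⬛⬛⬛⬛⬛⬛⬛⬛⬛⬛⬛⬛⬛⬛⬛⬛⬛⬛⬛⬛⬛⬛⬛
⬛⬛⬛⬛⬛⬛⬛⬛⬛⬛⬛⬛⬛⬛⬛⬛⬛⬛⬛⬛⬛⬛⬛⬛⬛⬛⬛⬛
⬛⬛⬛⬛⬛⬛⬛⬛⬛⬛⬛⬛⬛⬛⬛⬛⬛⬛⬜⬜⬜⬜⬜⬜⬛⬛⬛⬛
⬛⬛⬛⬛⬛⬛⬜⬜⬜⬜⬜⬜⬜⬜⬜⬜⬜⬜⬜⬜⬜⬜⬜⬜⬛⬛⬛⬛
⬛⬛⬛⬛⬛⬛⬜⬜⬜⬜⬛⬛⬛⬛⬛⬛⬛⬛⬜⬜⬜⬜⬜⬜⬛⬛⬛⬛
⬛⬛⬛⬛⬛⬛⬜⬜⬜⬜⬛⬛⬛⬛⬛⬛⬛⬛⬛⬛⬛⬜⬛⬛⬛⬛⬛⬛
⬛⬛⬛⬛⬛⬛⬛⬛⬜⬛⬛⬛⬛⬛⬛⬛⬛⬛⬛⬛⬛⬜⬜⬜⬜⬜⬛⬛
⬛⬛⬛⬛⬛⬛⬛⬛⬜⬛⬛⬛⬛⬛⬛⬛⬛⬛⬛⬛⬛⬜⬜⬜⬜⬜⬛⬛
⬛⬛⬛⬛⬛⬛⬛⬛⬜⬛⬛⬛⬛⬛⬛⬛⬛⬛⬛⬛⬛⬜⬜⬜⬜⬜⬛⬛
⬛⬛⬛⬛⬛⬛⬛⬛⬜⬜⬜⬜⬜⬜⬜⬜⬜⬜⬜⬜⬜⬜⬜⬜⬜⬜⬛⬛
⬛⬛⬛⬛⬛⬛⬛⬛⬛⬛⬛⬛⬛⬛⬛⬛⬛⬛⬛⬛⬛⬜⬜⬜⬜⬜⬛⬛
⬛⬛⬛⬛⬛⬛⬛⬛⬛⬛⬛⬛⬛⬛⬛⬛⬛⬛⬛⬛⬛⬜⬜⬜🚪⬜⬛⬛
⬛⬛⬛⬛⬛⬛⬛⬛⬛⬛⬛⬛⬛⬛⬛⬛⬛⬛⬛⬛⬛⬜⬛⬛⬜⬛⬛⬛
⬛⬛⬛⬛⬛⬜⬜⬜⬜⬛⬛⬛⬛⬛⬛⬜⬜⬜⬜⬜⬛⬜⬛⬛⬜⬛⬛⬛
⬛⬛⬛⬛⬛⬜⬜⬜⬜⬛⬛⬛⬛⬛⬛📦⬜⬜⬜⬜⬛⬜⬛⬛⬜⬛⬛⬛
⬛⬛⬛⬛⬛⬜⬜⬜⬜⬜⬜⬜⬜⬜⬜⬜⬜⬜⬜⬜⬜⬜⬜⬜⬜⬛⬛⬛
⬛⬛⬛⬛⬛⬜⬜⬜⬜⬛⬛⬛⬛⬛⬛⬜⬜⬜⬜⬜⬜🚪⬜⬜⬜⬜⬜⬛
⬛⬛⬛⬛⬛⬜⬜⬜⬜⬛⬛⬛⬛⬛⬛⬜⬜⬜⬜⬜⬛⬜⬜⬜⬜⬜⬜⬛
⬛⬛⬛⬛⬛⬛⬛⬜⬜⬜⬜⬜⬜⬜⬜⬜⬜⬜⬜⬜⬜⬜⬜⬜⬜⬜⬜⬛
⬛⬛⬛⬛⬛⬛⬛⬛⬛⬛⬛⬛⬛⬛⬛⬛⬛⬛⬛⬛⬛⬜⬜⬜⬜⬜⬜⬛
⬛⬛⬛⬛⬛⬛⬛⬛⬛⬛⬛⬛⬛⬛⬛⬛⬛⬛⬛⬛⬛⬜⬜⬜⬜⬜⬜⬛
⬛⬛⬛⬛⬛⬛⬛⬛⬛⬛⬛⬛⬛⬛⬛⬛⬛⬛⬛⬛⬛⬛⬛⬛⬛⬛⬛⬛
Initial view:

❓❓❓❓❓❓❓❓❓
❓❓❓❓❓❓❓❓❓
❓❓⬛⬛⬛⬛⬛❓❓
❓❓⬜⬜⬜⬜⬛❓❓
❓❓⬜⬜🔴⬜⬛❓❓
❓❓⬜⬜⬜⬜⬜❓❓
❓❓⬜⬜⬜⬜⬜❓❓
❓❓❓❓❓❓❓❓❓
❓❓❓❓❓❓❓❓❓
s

❓❓❓❓❓❓❓❓❓
❓❓⬛⬛⬛⬛⬛❓❓
❓❓⬜⬜⬜⬜⬛❓❓
❓❓⬜⬜⬜⬜⬛❓❓
❓❓⬜⬜🔴⬜⬜❓❓
❓❓⬜⬜⬜⬜⬜❓❓
❓❓⬜⬜⬜⬜⬛❓❓
❓❓❓❓❓❓❓❓❓
❓❓❓❓❓❓❓❓❓

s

❓❓⬛⬛⬛⬛⬛❓❓
❓❓⬜⬜⬜⬜⬛❓❓
❓❓⬜⬜⬜⬜⬛❓❓
❓❓⬜⬜⬜⬜⬜❓❓
❓❓⬜⬜🔴⬜⬜❓❓
❓❓⬜⬜⬜⬜⬛❓❓
❓❓⬜⬜⬜⬜⬜❓❓
❓❓❓❓❓❓❓❓❓
❓❓❓❓❓❓❓❓❓

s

❓❓⬜⬜⬜⬜⬛❓❓
❓❓⬜⬜⬜⬜⬛❓❓
❓❓⬜⬜⬜⬜⬜❓❓
❓❓⬜⬜⬜⬜⬜❓❓
❓❓⬜⬜🔴⬜⬛❓❓
❓❓⬜⬜⬜⬜⬜❓❓
❓❓⬛⬛⬛⬛⬛❓❓
❓❓❓❓❓❓❓❓❓
❓❓❓❓❓❓❓❓❓

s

❓❓⬜⬜⬜⬜⬛❓❓
❓❓⬜⬜⬜⬜⬜❓❓
❓❓⬜⬜⬜⬜⬜❓❓
❓❓⬜⬜⬜⬜⬛❓❓
❓❓⬜⬜🔴⬜⬜❓❓
❓❓⬛⬛⬛⬛⬛❓❓
❓❓⬛⬛⬛⬛⬛❓❓
❓❓❓❓❓❓❓❓❓
⬛⬛⬛⬛⬛⬛⬛⬛⬛

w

❓❓❓⬜⬜⬜⬜⬛❓
❓❓❓⬜⬜⬜⬜⬜❓
❓❓⬜⬜⬜⬜⬜⬜❓
❓❓⬜⬜⬜⬜⬜⬛❓
❓❓⬜⬜🔴⬜⬜⬜❓
❓❓⬛⬛⬛⬛⬛⬛❓
❓❓⬛⬛⬛⬛⬛⬛❓
❓❓❓❓❓❓❓❓❓
⬛⬛⬛⬛⬛⬛⬛⬛⬛

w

❓❓❓❓⬜⬜⬜⬜⬛
❓❓❓❓⬜⬜⬜⬜⬜
❓❓⬛⬜⬜⬜⬜⬜⬜
❓❓⬛⬜⬜⬜⬜⬜⬛
❓❓⬜⬜🔴⬜⬜⬜⬜
❓❓⬛⬛⬛⬛⬛⬛⬛
❓❓⬛⬛⬛⬛⬛⬛⬛
❓❓❓❓❓❓❓❓❓
⬛⬛⬛⬛⬛⬛⬛⬛⬛

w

❓❓❓❓❓⬜⬜⬜⬜
❓❓❓❓❓⬜⬜⬜⬜
❓❓⬛⬛⬜⬜⬜⬜⬜
❓❓⬛⬛⬜⬜⬜⬜⬜
❓❓⬜⬜🔴⬜⬜⬜⬜
❓❓⬛⬛⬛⬛⬛⬛⬛
❓❓⬛⬛⬛⬛⬛⬛⬛
❓❓❓❓❓❓❓❓❓
⬛⬛⬛⬛⬛⬛⬛⬛⬛

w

❓❓❓❓❓❓⬜⬜⬜
❓❓❓❓❓❓⬜⬜⬜
❓❓⬛⬛⬛⬜⬜⬜⬜
❓❓⬛⬛⬛⬜⬜⬜⬜
❓❓⬜⬜🔴⬜⬜⬜⬜
❓❓⬛⬛⬛⬛⬛⬛⬛
❓❓⬛⬛⬛⬛⬛⬛⬛
❓❓❓❓❓❓❓❓❓
⬛⬛⬛⬛⬛⬛⬛⬛⬛

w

❓❓❓❓❓❓❓⬜⬜
❓❓❓❓❓❓❓⬜⬜
❓❓⬛⬛⬛⬛⬜⬜⬜
❓❓⬛⬛⬛⬛⬜⬜⬜
❓❓⬜⬜🔴⬜⬜⬜⬜
❓❓⬛⬛⬛⬛⬛⬛⬛
❓❓⬛⬛⬛⬛⬛⬛⬛
❓❓❓❓❓❓❓❓❓
⬛⬛⬛⬛⬛⬛⬛⬛⬛

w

❓❓❓❓❓❓❓❓⬜
❓❓❓❓❓❓❓❓⬜
❓❓⬛⬛⬛⬛⬛⬜⬜
❓❓⬛⬛⬛⬛⬛⬜⬜
❓❓⬜⬜🔴⬜⬜⬜⬜
❓❓⬛⬛⬛⬛⬛⬛⬛
❓❓⬛⬛⬛⬛⬛⬛⬛
❓❓❓❓❓❓❓❓❓
⬛⬛⬛⬛⬛⬛⬛⬛⬛

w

❓❓❓❓❓❓❓❓❓
❓❓❓❓❓❓❓❓❓
❓❓⬛⬛⬛⬛⬛⬛⬜
❓❓⬛⬛⬛⬛⬛⬛⬜
❓❓⬜⬜🔴⬜⬜⬜⬜
❓❓⬛⬛⬛⬛⬛⬛⬛
❓❓⬛⬛⬛⬛⬛⬛⬛
❓❓❓❓❓❓❓❓❓
⬛⬛⬛⬛⬛⬛⬛⬛⬛

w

❓❓❓❓❓❓❓❓❓
❓❓❓❓❓❓❓❓❓
❓❓⬜⬛⬛⬛⬛⬛⬛
❓❓⬜⬛⬛⬛⬛⬛⬛
❓❓⬜⬜🔴⬜⬜⬜⬜
❓❓⬛⬛⬛⬛⬛⬛⬛
❓❓⬛⬛⬛⬛⬛⬛⬛
❓❓❓❓❓❓❓❓❓
⬛⬛⬛⬛⬛⬛⬛⬛⬛

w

❓❓❓❓❓❓❓❓❓
❓❓❓❓❓❓❓❓❓
❓❓⬜⬜⬛⬛⬛⬛⬛
❓❓⬜⬜⬛⬛⬛⬛⬛
❓❓⬜⬜🔴⬜⬜⬜⬜
❓❓⬛⬛⬛⬛⬛⬛⬛
❓❓⬛⬛⬛⬛⬛⬛⬛
❓❓❓❓❓❓❓❓❓
⬛⬛⬛⬛⬛⬛⬛⬛⬛

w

❓❓❓❓❓❓❓❓❓
❓❓❓❓❓❓❓❓❓
❓❓⬜⬜⬜⬛⬛⬛⬛
❓❓⬜⬜⬜⬛⬛⬛⬛
❓❓⬛⬜🔴⬜⬜⬜⬜
❓❓⬛⬛⬛⬛⬛⬛⬛
❓❓⬛⬛⬛⬛⬛⬛⬛
❓❓❓❓❓❓❓❓❓
⬛⬛⬛⬛⬛⬛⬛⬛⬛

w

❓❓❓❓❓❓❓❓❓
❓❓❓❓❓❓❓❓❓
❓❓⬜⬜⬜⬜⬛⬛⬛
❓❓⬜⬜⬜⬜⬛⬛⬛
❓❓⬛⬛🔴⬜⬜⬜⬜
❓❓⬛⬛⬛⬛⬛⬛⬛
❓❓⬛⬛⬛⬛⬛⬛⬛
❓❓❓❓❓❓❓❓❓
⬛⬛⬛⬛⬛⬛⬛⬛⬛

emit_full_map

❓❓❓❓❓❓❓❓❓❓❓⬛⬛⬛⬛⬛
❓❓❓❓❓❓❓❓❓❓❓⬜⬜⬜⬜⬛
❓❓❓❓❓❓❓❓❓❓❓⬜⬜⬜⬜⬛
❓❓❓❓❓❓❓❓❓❓❓⬜⬜⬜⬜⬜
⬜⬜⬜⬜⬛⬛⬛⬛⬛⬛⬜⬜⬜⬜⬜⬜
⬜⬜⬜⬜⬛⬛⬛⬛⬛⬛⬜⬜⬜⬜⬜⬛
⬛⬛🔴⬜⬜⬜⬜⬜⬜⬜⬜⬜⬜⬜⬜⬜
⬛⬛⬛⬛⬛⬛⬛⬛⬛⬛⬛⬛⬛⬛⬛⬛
⬛⬛⬛⬛⬛⬛⬛⬛⬛⬛⬛⬛⬛⬛⬛⬛

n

❓❓❓❓❓❓❓❓❓
❓❓❓❓❓❓❓❓❓
❓❓⬜⬜⬜⬜⬜❓❓
❓❓⬜⬜⬜⬜⬛⬛⬛
❓❓⬜⬜🔴⬜⬛⬛⬛
❓❓⬛⬛⬜⬜⬜⬜⬜
❓❓⬛⬛⬛⬛⬛⬛⬛
❓❓⬛⬛⬛⬛⬛⬛⬛
❓❓❓❓❓❓❓❓❓

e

❓❓❓❓❓❓❓❓❓
❓❓❓❓❓❓❓❓❓
❓⬜⬜⬜⬜⬜⬜❓❓
❓⬜⬜⬜⬜⬛⬛⬛⬛
❓⬜⬜⬜🔴⬛⬛⬛⬛
❓⬛⬛⬜⬜⬜⬜⬜⬜
❓⬛⬛⬛⬛⬛⬛⬛⬛
❓⬛⬛⬛⬛⬛⬛⬛⬛
❓❓❓❓❓❓❓❓❓

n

❓❓❓❓❓❓❓❓❓
❓❓❓❓❓❓❓❓❓
❓❓⬜⬜⬜⬛⬛❓❓
❓⬜⬜⬜⬜⬜⬜❓❓
❓⬜⬜⬜🔴⬛⬛⬛⬛
❓⬜⬜⬜⬜⬛⬛⬛⬛
❓⬛⬛⬜⬜⬜⬜⬜⬜
❓⬛⬛⬛⬛⬛⬛⬛⬛
❓⬛⬛⬛⬛⬛⬛⬛⬛

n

❓❓❓❓❓❓❓❓❓
❓❓❓❓❓❓❓❓❓
❓❓⬜⬜⬜⬛⬛❓❓
❓❓⬜⬜⬜⬛⬛❓❓
❓⬜⬜⬜🔴⬜⬜❓❓
❓⬜⬜⬜⬜⬛⬛⬛⬛
❓⬜⬜⬜⬜⬛⬛⬛⬛
❓⬛⬛⬜⬜⬜⬜⬜⬜
❓⬛⬛⬛⬛⬛⬛⬛⬛

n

❓❓❓❓❓❓❓❓❓
❓❓❓❓❓❓❓❓❓
❓❓⬛⬛⬛⬛⬛❓❓
❓❓⬜⬜⬜⬛⬛❓❓
❓❓⬜⬜🔴⬛⬛❓❓
❓⬜⬜⬜⬜⬜⬜❓❓
❓⬜⬜⬜⬜⬛⬛⬛⬛
❓⬜⬜⬜⬜⬛⬛⬛⬛
❓⬛⬛⬜⬜⬜⬜⬜⬜

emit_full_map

❓⬛⬛⬛⬛⬛❓❓❓❓❓⬛⬛⬛⬛⬛
❓⬜⬜⬜⬛⬛❓❓❓❓❓⬜⬜⬜⬜⬛
❓⬜⬜🔴⬛⬛❓❓❓❓❓⬜⬜⬜⬜⬛
⬜⬜⬜⬜⬜⬜❓❓❓❓❓⬜⬜⬜⬜⬜
⬜⬜⬜⬜⬛⬛⬛⬛⬛⬛⬜⬜⬜⬜⬜⬜
⬜⬜⬜⬜⬛⬛⬛⬛⬛⬛⬜⬜⬜⬜⬜⬛
⬛⬛⬜⬜⬜⬜⬜⬜⬜⬜⬜⬜⬜⬜⬜⬜
⬛⬛⬛⬛⬛⬛⬛⬛⬛⬛⬛⬛⬛⬛⬛⬛
⬛⬛⬛⬛⬛⬛⬛⬛⬛⬛⬛⬛⬛⬛⬛⬛

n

❓❓❓❓❓❓❓❓❓
❓❓❓❓❓❓❓❓❓
❓❓⬛⬛⬛⬛⬛❓❓
❓❓⬛⬛⬛⬛⬛❓❓
❓❓⬜⬜🔴⬛⬛❓❓
❓❓⬜⬜⬜⬛⬛❓❓
❓⬜⬜⬜⬜⬜⬜❓❓
❓⬜⬜⬜⬜⬛⬛⬛⬛
❓⬜⬜⬜⬜⬛⬛⬛⬛

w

❓❓❓❓❓❓❓❓❓
❓❓❓❓❓❓❓❓❓
❓❓⬛⬛⬛⬛⬛⬛❓
❓❓⬛⬛⬛⬛⬛⬛❓
❓❓⬜⬜🔴⬜⬛⬛❓
❓❓⬜⬜⬜⬜⬛⬛❓
❓❓⬜⬜⬜⬜⬜⬜❓
❓❓⬜⬜⬜⬜⬛⬛⬛
❓❓⬜⬜⬜⬜⬛⬛⬛

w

❓❓❓❓❓❓❓❓❓
❓❓❓❓❓❓❓❓❓
❓❓⬛⬛⬛⬛⬛⬛⬛
❓❓⬛⬛⬛⬛⬛⬛⬛
❓❓⬛⬜🔴⬜⬜⬛⬛
❓❓⬛⬜⬜⬜⬜⬛⬛
❓❓⬛⬜⬜⬜⬜⬜⬜
❓❓❓⬜⬜⬜⬜⬛⬛
❓❓❓⬜⬜⬜⬜⬛⬛

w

❓❓❓❓❓❓❓❓❓
❓❓❓❓❓❓❓❓❓
❓❓⬛⬛⬛⬛⬛⬛⬛
❓❓⬛⬛⬛⬛⬛⬛⬛
❓❓⬛⬛🔴⬜⬜⬜⬛
❓❓⬛⬛⬜⬜⬜⬜⬛
❓❓⬛⬛⬜⬜⬜⬜⬜
❓❓❓❓⬜⬜⬜⬜⬛
❓❓❓❓⬜⬜⬜⬜⬛

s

❓❓❓❓❓❓❓❓❓
❓❓⬛⬛⬛⬛⬛⬛⬛
❓❓⬛⬛⬛⬛⬛⬛⬛
❓❓⬛⬛⬜⬜⬜⬜⬛
❓❓⬛⬛🔴⬜⬜⬜⬛
❓❓⬛⬛⬜⬜⬜⬜⬜
❓❓⬛⬛⬜⬜⬜⬜⬛
❓❓❓❓⬜⬜⬜⬜⬛
❓❓❓❓⬛⬛⬜⬜⬜

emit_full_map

⬛⬛⬛⬛⬛⬛⬛⬛❓❓❓❓❓❓❓❓❓❓
⬛⬛⬛⬛⬛⬛⬛⬛❓❓❓❓❓⬛⬛⬛⬛⬛
⬛⬛⬜⬜⬜⬜⬛⬛❓❓❓❓❓⬜⬜⬜⬜⬛
⬛⬛🔴⬜⬜⬜⬛⬛❓❓❓❓❓⬜⬜⬜⬜⬛
⬛⬛⬜⬜⬜⬜⬜⬜❓❓❓❓❓⬜⬜⬜⬜⬜
⬛⬛⬜⬜⬜⬜⬛⬛⬛⬛⬛⬛⬜⬜⬜⬜⬜⬜
❓❓⬜⬜⬜⬜⬛⬛⬛⬛⬛⬛⬜⬜⬜⬜⬜⬛
❓❓⬛⬛⬜⬜⬜⬜⬜⬜⬜⬜⬜⬜⬜⬜⬜⬜
❓❓⬛⬛⬛⬛⬛⬛⬛⬛⬛⬛⬛⬛⬛⬛⬛⬛
❓❓⬛⬛⬛⬛⬛⬛⬛⬛⬛⬛⬛⬛⬛⬛⬛⬛

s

❓❓⬛⬛⬛⬛⬛⬛⬛
❓❓⬛⬛⬛⬛⬛⬛⬛
❓❓⬛⬛⬜⬜⬜⬜⬛
❓❓⬛⬛⬜⬜⬜⬜⬛
❓❓⬛⬛🔴⬜⬜⬜⬜
❓❓⬛⬛⬜⬜⬜⬜⬛
❓❓⬛⬛⬜⬜⬜⬜⬛
❓❓❓❓⬛⬛⬜⬜⬜
❓❓❓❓⬛⬛⬛⬛⬛

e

❓⬛⬛⬛⬛⬛⬛⬛⬛
❓⬛⬛⬛⬛⬛⬛⬛⬛
❓⬛⬛⬜⬜⬜⬜⬛⬛
❓⬛⬛⬜⬜⬜⬜⬛⬛
❓⬛⬛⬜🔴⬜⬜⬜⬜
❓⬛⬛⬜⬜⬜⬜⬛⬛
❓⬛⬛⬜⬜⬜⬜⬛⬛
❓❓❓⬛⬛⬜⬜⬜⬜
❓❓❓⬛⬛⬛⬛⬛⬛

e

⬛⬛⬛⬛⬛⬛⬛⬛❓
⬛⬛⬛⬛⬛⬛⬛⬛❓
⬛⬛⬜⬜⬜⬜⬛⬛❓
⬛⬛⬜⬜⬜⬜⬛⬛❓
⬛⬛⬜⬜🔴⬜⬜⬜❓
⬛⬛⬜⬜⬜⬜⬛⬛⬛
⬛⬛⬜⬜⬜⬜⬛⬛⬛
❓❓⬛⬛⬜⬜⬜⬜⬜
❓❓⬛⬛⬛⬛⬛⬛⬛

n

❓❓❓❓❓❓❓❓❓
⬛⬛⬛⬛⬛⬛⬛⬛❓
⬛⬛⬛⬛⬛⬛⬛⬛❓
⬛⬛⬜⬜⬜⬜⬛⬛❓
⬛⬛⬜⬜🔴⬜⬛⬛❓
⬛⬛⬜⬜⬜⬜⬜⬜❓
⬛⬛⬜⬜⬜⬜⬛⬛⬛
⬛⬛⬜⬜⬜⬜⬛⬛⬛
❓❓⬛⬛⬜⬜⬜⬜⬜

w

❓❓❓❓❓❓❓❓❓
❓⬛⬛⬛⬛⬛⬛⬛⬛
❓⬛⬛⬛⬛⬛⬛⬛⬛
❓⬛⬛⬜⬜⬜⬜⬛⬛
❓⬛⬛⬜🔴⬜⬜⬛⬛
❓⬛⬛⬜⬜⬜⬜⬜⬜
❓⬛⬛⬜⬜⬜⬜⬛⬛
❓⬛⬛⬜⬜⬜⬜⬛⬛
❓❓❓⬛⬛⬜⬜⬜⬜

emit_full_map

⬛⬛⬛⬛⬛⬛⬛⬛❓❓❓❓❓❓❓❓❓❓
⬛⬛⬛⬛⬛⬛⬛⬛❓❓❓❓❓⬛⬛⬛⬛⬛
⬛⬛⬜⬜⬜⬜⬛⬛❓❓❓❓❓⬜⬜⬜⬜⬛
⬛⬛⬜🔴⬜⬜⬛⬛❓❓❓❓❓⬜⬜⬜⬜⬛
⬛⬛⬜⬜⬜⬜⬜⬜❓❓❓❓❓⬜⬜⬜⬜⬜
⬛⬛⬜⬜⬜⬜⬛⬛⬛⬛⬛⬛⬜⬜⬜⬜⬜⬜
⬛⬛⬜⬜⬜⬜⬛⬛⬛⬛⬛⬛⬜⬜⬜⬜⬜⬛
❓❓⬛⬛⬜⬜⬜⬜⬜⬜⬜⬜⬜⬜⬜⬜⬜⬜
❓❓⬛⬛⬛⬛⬛⬛⬛⬛⬛⬛⬛⬛⬛⬛⬛⬛
❓❓⬛⬛⬛⬛⬛⬛⬛⬛⬛⬛⬛⬛⬛⬛⬛⬛


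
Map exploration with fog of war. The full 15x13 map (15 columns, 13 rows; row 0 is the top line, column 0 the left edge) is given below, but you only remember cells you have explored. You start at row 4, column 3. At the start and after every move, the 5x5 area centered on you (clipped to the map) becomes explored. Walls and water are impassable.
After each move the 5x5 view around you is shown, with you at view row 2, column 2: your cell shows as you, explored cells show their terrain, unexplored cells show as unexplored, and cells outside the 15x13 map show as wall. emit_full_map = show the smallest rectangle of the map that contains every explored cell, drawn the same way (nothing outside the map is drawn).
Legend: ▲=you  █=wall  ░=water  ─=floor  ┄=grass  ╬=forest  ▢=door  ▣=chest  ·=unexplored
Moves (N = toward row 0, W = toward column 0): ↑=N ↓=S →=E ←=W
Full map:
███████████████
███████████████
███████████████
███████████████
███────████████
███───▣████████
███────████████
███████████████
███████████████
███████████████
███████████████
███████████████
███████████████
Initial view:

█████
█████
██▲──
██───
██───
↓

█████
██───
██▲──
██───
█████

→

█████
█────
█─▲─▣
█────
█████

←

█████
██───
██▲──
██───
█████

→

█████
█────
█─▲─▣
█────
█████

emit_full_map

█████·
██████
██────
██─▲─▣
██────
██████


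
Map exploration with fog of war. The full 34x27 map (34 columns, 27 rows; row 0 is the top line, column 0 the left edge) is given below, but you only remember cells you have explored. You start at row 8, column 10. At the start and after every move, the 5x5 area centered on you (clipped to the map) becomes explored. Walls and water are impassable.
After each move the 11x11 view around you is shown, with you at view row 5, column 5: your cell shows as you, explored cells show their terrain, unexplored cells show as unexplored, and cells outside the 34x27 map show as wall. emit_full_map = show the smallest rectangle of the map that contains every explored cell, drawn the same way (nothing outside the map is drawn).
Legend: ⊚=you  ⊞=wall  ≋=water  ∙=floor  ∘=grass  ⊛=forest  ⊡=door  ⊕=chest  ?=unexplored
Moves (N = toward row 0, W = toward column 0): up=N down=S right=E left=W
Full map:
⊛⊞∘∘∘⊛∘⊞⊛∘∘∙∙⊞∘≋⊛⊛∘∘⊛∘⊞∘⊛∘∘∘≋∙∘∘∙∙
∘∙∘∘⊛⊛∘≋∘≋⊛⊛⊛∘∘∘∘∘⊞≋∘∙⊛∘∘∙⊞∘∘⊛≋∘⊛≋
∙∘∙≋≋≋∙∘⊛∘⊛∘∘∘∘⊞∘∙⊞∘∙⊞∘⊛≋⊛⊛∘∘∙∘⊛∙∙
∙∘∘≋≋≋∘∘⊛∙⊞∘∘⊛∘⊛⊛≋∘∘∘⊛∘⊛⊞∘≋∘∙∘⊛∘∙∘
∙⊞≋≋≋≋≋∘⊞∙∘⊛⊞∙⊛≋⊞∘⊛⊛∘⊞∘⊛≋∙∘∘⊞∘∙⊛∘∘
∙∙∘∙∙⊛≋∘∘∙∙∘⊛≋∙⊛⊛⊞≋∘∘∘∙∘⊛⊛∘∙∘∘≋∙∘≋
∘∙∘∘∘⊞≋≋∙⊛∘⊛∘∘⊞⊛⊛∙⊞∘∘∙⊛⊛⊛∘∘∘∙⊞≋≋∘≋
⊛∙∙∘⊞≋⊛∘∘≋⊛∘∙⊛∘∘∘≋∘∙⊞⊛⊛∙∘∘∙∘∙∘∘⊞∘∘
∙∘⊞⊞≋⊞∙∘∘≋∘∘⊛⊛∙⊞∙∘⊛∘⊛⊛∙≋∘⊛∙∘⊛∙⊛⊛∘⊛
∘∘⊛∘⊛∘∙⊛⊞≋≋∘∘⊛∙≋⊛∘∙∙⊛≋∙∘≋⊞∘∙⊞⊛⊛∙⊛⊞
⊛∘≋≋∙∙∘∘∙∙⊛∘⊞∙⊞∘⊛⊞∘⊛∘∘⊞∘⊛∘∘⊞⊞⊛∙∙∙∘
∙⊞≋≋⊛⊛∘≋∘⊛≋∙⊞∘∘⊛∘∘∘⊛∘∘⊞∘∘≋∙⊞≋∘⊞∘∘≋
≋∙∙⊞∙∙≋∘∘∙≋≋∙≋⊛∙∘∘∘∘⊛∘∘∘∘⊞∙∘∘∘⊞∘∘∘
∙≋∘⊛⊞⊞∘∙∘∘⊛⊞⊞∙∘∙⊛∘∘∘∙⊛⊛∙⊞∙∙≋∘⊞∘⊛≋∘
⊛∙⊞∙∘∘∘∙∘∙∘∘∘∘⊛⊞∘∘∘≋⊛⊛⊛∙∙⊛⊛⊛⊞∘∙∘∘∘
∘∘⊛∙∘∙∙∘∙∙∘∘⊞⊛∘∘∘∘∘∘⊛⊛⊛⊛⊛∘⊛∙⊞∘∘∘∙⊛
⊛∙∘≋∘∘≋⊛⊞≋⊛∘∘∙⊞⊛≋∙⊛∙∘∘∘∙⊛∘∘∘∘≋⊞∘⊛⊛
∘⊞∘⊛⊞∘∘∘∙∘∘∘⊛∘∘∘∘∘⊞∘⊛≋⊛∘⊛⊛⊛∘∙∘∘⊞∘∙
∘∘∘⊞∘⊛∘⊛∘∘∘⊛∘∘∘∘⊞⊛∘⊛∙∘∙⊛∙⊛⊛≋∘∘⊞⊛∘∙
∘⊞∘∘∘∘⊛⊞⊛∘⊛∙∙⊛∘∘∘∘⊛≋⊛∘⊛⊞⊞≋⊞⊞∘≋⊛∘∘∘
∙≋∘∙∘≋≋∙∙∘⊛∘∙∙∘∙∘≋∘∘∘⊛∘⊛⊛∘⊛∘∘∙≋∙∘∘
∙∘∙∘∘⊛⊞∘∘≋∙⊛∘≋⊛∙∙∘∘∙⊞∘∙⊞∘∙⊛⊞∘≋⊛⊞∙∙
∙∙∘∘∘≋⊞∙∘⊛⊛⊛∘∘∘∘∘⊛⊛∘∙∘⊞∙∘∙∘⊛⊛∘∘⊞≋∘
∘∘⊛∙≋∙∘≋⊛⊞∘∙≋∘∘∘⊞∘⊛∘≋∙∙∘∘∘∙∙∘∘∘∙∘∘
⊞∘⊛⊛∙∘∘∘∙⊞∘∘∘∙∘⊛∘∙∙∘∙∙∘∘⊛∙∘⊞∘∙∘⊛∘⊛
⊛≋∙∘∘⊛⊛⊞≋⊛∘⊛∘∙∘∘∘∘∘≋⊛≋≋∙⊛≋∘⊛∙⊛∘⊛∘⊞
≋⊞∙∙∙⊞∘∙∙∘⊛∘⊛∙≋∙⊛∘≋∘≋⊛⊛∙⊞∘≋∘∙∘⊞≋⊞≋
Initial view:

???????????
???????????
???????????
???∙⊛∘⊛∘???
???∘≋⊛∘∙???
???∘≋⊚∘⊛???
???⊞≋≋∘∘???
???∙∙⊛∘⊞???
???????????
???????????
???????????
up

???????????
???????????
???????????
???∘∙∙∘⊛???
???∙⊛∘⊛∘???
???∘≋⊚∘∙???
???∘≋∘∘⊛???
???⊞≋≋∘∘???
???∙∙⊛∘⊞???
???????????
???????????

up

???????????
???????????
???????????
???⊞∙∘⊛⊞???
???∘∙∙∘⊛???
???∙⊛⊚⊛∘???
???∘≋⊛∘∙???
???∘≋∘∘⊛???
???⊞≋≋∘∘???
???∙∙⊛∘⊞???
???????????

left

???????????
???????????
???????????
???∘⊞∙∘⊛⊞??
???∘∘∙∙∘⊛??
???≋∙⊚∘⊛∘??
???∘∘≋⊛∘∙??
???∘∘≋∘∘⊛??
????⊞≋≋∘∘??
????∙∙⊛∘⊞??
???????????

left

???????????
???????????
???????????
???≋∘⊞∙∘⊛⊞?
???≋∘∘∙∙∘⊛?
???≋≋⊚⊛∘⊛∘?
???⊛∘∘≋⊛∘∙?
???∙∘∘≋∘∘⊛?
?????⊞≋≋∘∘?
?????∙∙⊛∘⊞?
???????????

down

???????????
???????????
???≋∘⊞∙∘⊛⊞?
???≋∘∘∙∙∘⊛?
???≋≋∙⊛∘⊛∘?
???⊛∘⊚≋⊛∘∙?
???∙∘∘≋∘∘⊛?
???∙⊛⊞≋≋∘∘?
?????∙∙⊛∘⊞?
???????????
???????????

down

???????????
???≋∘⊞∙∘⊛⊞?
???≋∘∘∙∙∘⊛?
???≋≋∙⊛∘⊛∘?
???⊛∘∘≋⊛∘∙?
???∙∘⊚≋∘∘⊛?
???∙⊛⊞≋≋∘∘?
???∘∘∙∙⊛∘⊞?
???????????
???????????
???????????

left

???????????
????≋∘⊞∙∘⊛⊞
????≋∘∘∙∙∘⊛
???⊞≋≋∙⊛∘⊛∘
???≋⊛∘∘≋⊛∘∙
???⊞∙⊚∘≋∘∘⊛
???∘∙⊛⊞≋≋∘∘
???∙∘∘∙∙⊛∘⊞
???????????
???????????
???????????

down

????≋∘⊞∙∘⊛⊞
????≋∘∘∙∙∘⊛
???⊞≋≋∙⊛∘⊛∘
???≋⊛∘∘≋⊛∘∙
???⊞∙∘∘≋∘∘⊛
???∘∙⊚⊞≋≋∘∘
???∙∘∘∙∙⊛∘⊞
???⊛∘≋∘⊛???
???????????
???????????
???????????

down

????≋∘∘∙∙∘⊛
???⊞≋≋∙⊛∘⊛∘
???≋⊛∘∘≋⊛∘∙
???⊞∙∘∘≋∘∘⊛
???∘∙⊛⊞≋≋∘∘
???∙∘⊚∙∙⊛∘⊞
???⊛∘≋∘⊛???
???∙≋∘∘∙???
???????????
???????????
???????????

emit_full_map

?≋∘⊞∙∘⊛⊞
?≋∘∘∙∙∘⊛
⊞≋≋∙⊛∘⊛∘
≋⊛∘∘≋⊛∘∙
⊞∙∘∘≋∘∘⊛
∘∙⊛⊞≋≋∘∘
∙∘⊚∙∙⊛∘⊞
⊛∘≋∘⊛???
∙≋∘∘∙???

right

???≋∘∘∙∙∘⊛?
??⊞≋≋∙⊛∘⊛∘?
??≋⊛∘∘≋⊛∘∙?
??⊞∙∘∘≋∘∘⊛?
??∘∙⊛⊞≋≋∘∘?
??∙∘∘⊚∙⊛∘⊞?
??⊛∘≋∘⊛≋???
??∙≋∘∘∙≋???
???????????
???????????
???????????

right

??≋∘∘∙∙∘⊛??
?⊞≋≋∙⊛∘⊛∘??
?≋⊛∘∘≋⊛∘∙??
?⊞∙∘∘≋∘∘⊛??
?∘∙⊛⊞≋≋∘∘??
?∙∘∘∙⊚⊛∘⊞??
?⊛∘≋∘⊛≋∙???
?∙≋∘∘∙≋≋???
???????????
???????????
???????????

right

?≋∘∘∙∙∘⊛???
⊞≋≋∙⊛∘⊛∘???
≋⊛∘∘≋⊛∘∙???
⊞∙∘∘≋∘∘⊛???
∘∙⊛⊞≋≋∘∘???
∙∘∘∙∙⊚∘⊞???
⊛∘≋∘⊛≋∙⊞???
∙≋∘∘∙≋≋∙???
???????????
???????????
???????????

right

≋∘∘∙∙∘⊛????
≋≋∙⊛∘⊛∘????
⊛∘∘≋⊛∘∙????
∙∘∘≋∘∘⊛⊛???
∙⊛⊞≋≋∘∘⊛???
∘∘∙∙⊛⊚⊞∙???
∘≋∘⊛≋∙⊞∘???
≋∘∘∙≋≋∙≋???
???????????
???????????
???????????

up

≋∘⊞∙∘⊛⊞????
≋∘∘∙∙∘⊛????
≋≋∙⊛∘⊛∘????
⊛∘∘≋⊛∘∙⊛???
∙∘∘≋∘∘⊛⊛???
∙⊛⊞≋≋⊚∘⊛???
∘∘∙∙⊛∘⊞∙???
∘≋∘⊛≋∙⊞∘???
≋∘∘∙≋≋∙≋???
???????????
???????????

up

???????????
≋∘⊞∙∘⊛⊞????
≋∘∘∙∙∘⊛????
≋≋∙⊛∘⊛∘∘???
⊛∘∘≋⊛∘∙⊛???
∙∘∘≋∘⊚⊛⊛???
∙⊛⊞≋≋∘∘⊛???
∘∘∙∙⊛∘⊞∙???
∘≋∘⊛≋∙⊞∘???
≋∘∘∙≋≋∙≋???
???????????

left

???????????
?≋∘⊞∙∘⊛⊞???
?≋∘∘∙∙∘⊛???
⊞≋≋∙⊛∘⊛∘∘??
≋⊛∘∘≋⊛∘∙⊛??
⊞∙∘∘≋⊚∘⊛⊛??
∘∙⊛⊞≋≋∘∘⊛??
∙∘∘∙∙⊛∘⊞∙??
⊛∘≋∘⊛≋∙⊞∘??
∙≋∘∘∙≋≋∙≋??
???????????

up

???????????
???????????
?≋∘⊞∙∘⊛⊞???
?≋∘∘∙∙∘⊛???
⊞≋≋∙⊛∘⊛∘∘??
≋⊛∘∘≋⊚∘∙⊛??
⊞∙∘∘≋∘∘⊛⊛??
∘∙⊛⊞≋≋∘∘⊛??
∙∘∘∙∙⊛∘⊞∙??
⊛∘≋∘⊛≋∙⊞∘??
∙≋∘∘∙≋≋∙≋??

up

???????????
???????????
???????????
?≋∘⊞∙∘⊛⊞???
?≋∘∘∙∙∘⊛???
⊞≋≋∙⊛⊚⊛∘∘??
≋⊛∘∘≋⊛∘∙⊛??
⊞∙∘∘≋∘∘⊛⊛??
∘∙⊛⊞≋≋∘∘⊛??
∙∘∘∙∙⊛∘⊞∙??
⊛∘≋∘⊛≋∙⊞∘??

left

???????????
???????????
???????????
??≋∘⊞∙∘⊛⊞??
??≋∘∘∙∙∘⊛??
?⊞≋≋∙⊚∘⊛∘∘?
?≋⊛∘∘≋⊛∘∙⊛?
?⊞∙∘∘≋∘∘⊛⊛?
?∘∙⊛⊞≋≋∘∘⊛?
?∙∘∘∙∙⊛∘⊞∙?
?⊛∘≋∘⊛≋∙⊞∘?

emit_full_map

?≋∘⊞∙∘⊛⊞?
?≋∘∘∙∙∘⊛?
⊞≋≋∙⊚∘⊛∘∘
≋⊛∘∘≋⊛∘∙⊛
⊞∙∘∘≋∘∘⊛⊛
∘∙⊛⊞≋≋∘∘⊛
∙∘∘∙∙⊛∘⊞∙
⊛∘≋∘⊛≋∙⊞∘
∙≋∘∘∙≋≋∙≋

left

???????????
???????????
???????????
???≋∘⊞∙∘⊛⊞?
???≋∘∘∙∙∘⊛?
??⊞≋≋⊚⊛∘⊛∘∘
??≋⊛∘∘≋⊛∘∙⊛
??⊞∙∘∘≋∘∘⊛⊛
??∘∙⊛⊞≋≋∘∘⊛
??∙∘∘∙∙⊛∘⊞∙
??⊛∘≋∘⊛≋∙⊞∘

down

???????????
???????????
???≋∘⊞∙∘⊛⊞?
???≋∘∘∙∙∘⊛?
??⊞≋≋∙⊛∘⊛∘∘
??≋⊛∘⊚≋⊛∘∙⊛
??⊞∙∘∘≋∘∘⊛⊛
??∘∙⊛⊞≋≋∘∘⊛
??∙∘∘∙∙⊛∘⊞∙
??⊛∘≋∘⊛≋∙⊞∘
??∙≋∘∘∙≋≋∙≋

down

???????????
???≋∘⊞∙∘⊛⊞?
???≋∘∘∙∙∘⊛?
??⊞≋≋∙⊛∘⊛∘∘
??≋⊛∘∘≋⊛∘∙⊛
??⊞∙∘⊚≋∘∘⊛⊛
??∘∙⊛⊞≋≋∘∘⊛
??∙∘∘∙∙⊛∘⊞∙
??⊛∘≋∘⊛≋∙⊞∘
??∙≋∘∘∙≋≋∙≋
???????????

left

???????????
????≋∘⊞∙∘⊛⊞
????≋∘∘∙∙∘⊛
???⊞≋≋∙⊛∘⊛∘
???≋⊛∘∘≋⊛∘∙
???⊞∙⊚∘≋∘∘⊛
???∘∙⊛⊞≋≋∘∘
???∙∘∘∙∙⊛∘⊞
???⊛∘≋∘⊛≋∙⊞
???∙≋∘∘∙≋≋∙
???????????

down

????≋∘⊞∙∘⊛⊞
????≋∘∘∙∙∘⊛
???⊞≋≋∙⊛∘⊛∘
???≋⊛∘∘≋⊛∘∙
???⊞∙∘∘≋∘∘⊛
???∘∙⊚⊞≋≋∘∘
???∙∘∘∙∙⊛∘⊞
???⊛∘≋∘⊛≋∙⊞
???∙≋∘∘∙≋≋∙
???????????
???????????

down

????≋∘∘∙∙∘⊛
???⊞≋≋∙⊛∘⊛∘
???≋⊛∘∘≋⊛∘∙
???⊞∙∘∘≋∘∘⊛
???∘∙⊛⊞≋≋∘∘
???∙∘⊚∙∙⊛∘⊞
???⊛∘≋∘⊛≋∙⊞
???∙≋∘∘∙≋≋∙
???????????
???????????
???????????

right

???≋∘∘∙∙∘⊛?
??⊞≋≋∙⊛∘⊛∘∘
??≋⊛∘∘≋⊛∘∙⊛
??⊞∙∘∘≋∘∘⊛⊛
??∘∙⊛⊞≋≋∘∘⊛
??∙∘∘⊚∙⊛∘⊞∙
??⊛∘≋∘⊛≋∙⊞∘
??∙≋∘∘∙≋≋∙≋
???????????
???????????
???????????

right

??≋∘∘∙∙∘⊛??
?⊞≋≋∙⊛∘⊛∘∘?
?≋⊛∘∘≋⊛∘∙⊛?
?⊞∙∘∘≋∘∘⊛⊛?
?∘∙⊛⊞≋≋∘∘⊛?
?∙∘∘∙⊚⊛∘⊞∙?
?⊛∘≋∘⊛≋∙⊞∘?
?∙≋∘∘∙≋≋∙≋?
???????????
???????????
???????????

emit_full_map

?≋∘⊞∙∘⊛⊞?
?≋∘∘∙∙∘⊛?
⊞≋≋∙⊛∘⊛∘∘
≋⊛∘∘≋⊛∘∙⊛
⊞∙∘∘≋∘∘⊛⊛
∘∙⊛⊞≋≋∘∘⊛
∙∘∘∙⊚⊛∘⊞∙
⊛∘≋∘⊛≋∙⊞∘
∙≋∘∘∙≋≋∙≋

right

?≋∘∘∙∙∘⊛???
⊞≋≋∙⊛∘⊛∘∘??
≋⊛∘∘≋⊛∘∙⊛??
⊞∙∘∘≋∘∘⊛⊛??
∘∙⊛⊞≋≋∘∘⊛??
∙∘∘∙∙⊚∘⊞∙??
⊛∘≋∘⊛≋∙⊞∘??
∙≋∘∘∙≋≋∙≋??
???????????
???????????
???????????

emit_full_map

?≋∘⊞∙∘⊛⊞?
?≋∘∘∙∙∘⊛?
⊞≋≋∙⊛∘⊛∘∘
≋⊛∘∘≋⊛∘∙⊛
⊞∙∘∘≋∘∘⊛⊛
∘∙⊛⊞≋≋∘∘⊛
∙∘∘∙∙⊚∘⊞∙
⊛∘≋∘⊛≋∙⊞∘
∙≋∘∘∙≋≋∙≋


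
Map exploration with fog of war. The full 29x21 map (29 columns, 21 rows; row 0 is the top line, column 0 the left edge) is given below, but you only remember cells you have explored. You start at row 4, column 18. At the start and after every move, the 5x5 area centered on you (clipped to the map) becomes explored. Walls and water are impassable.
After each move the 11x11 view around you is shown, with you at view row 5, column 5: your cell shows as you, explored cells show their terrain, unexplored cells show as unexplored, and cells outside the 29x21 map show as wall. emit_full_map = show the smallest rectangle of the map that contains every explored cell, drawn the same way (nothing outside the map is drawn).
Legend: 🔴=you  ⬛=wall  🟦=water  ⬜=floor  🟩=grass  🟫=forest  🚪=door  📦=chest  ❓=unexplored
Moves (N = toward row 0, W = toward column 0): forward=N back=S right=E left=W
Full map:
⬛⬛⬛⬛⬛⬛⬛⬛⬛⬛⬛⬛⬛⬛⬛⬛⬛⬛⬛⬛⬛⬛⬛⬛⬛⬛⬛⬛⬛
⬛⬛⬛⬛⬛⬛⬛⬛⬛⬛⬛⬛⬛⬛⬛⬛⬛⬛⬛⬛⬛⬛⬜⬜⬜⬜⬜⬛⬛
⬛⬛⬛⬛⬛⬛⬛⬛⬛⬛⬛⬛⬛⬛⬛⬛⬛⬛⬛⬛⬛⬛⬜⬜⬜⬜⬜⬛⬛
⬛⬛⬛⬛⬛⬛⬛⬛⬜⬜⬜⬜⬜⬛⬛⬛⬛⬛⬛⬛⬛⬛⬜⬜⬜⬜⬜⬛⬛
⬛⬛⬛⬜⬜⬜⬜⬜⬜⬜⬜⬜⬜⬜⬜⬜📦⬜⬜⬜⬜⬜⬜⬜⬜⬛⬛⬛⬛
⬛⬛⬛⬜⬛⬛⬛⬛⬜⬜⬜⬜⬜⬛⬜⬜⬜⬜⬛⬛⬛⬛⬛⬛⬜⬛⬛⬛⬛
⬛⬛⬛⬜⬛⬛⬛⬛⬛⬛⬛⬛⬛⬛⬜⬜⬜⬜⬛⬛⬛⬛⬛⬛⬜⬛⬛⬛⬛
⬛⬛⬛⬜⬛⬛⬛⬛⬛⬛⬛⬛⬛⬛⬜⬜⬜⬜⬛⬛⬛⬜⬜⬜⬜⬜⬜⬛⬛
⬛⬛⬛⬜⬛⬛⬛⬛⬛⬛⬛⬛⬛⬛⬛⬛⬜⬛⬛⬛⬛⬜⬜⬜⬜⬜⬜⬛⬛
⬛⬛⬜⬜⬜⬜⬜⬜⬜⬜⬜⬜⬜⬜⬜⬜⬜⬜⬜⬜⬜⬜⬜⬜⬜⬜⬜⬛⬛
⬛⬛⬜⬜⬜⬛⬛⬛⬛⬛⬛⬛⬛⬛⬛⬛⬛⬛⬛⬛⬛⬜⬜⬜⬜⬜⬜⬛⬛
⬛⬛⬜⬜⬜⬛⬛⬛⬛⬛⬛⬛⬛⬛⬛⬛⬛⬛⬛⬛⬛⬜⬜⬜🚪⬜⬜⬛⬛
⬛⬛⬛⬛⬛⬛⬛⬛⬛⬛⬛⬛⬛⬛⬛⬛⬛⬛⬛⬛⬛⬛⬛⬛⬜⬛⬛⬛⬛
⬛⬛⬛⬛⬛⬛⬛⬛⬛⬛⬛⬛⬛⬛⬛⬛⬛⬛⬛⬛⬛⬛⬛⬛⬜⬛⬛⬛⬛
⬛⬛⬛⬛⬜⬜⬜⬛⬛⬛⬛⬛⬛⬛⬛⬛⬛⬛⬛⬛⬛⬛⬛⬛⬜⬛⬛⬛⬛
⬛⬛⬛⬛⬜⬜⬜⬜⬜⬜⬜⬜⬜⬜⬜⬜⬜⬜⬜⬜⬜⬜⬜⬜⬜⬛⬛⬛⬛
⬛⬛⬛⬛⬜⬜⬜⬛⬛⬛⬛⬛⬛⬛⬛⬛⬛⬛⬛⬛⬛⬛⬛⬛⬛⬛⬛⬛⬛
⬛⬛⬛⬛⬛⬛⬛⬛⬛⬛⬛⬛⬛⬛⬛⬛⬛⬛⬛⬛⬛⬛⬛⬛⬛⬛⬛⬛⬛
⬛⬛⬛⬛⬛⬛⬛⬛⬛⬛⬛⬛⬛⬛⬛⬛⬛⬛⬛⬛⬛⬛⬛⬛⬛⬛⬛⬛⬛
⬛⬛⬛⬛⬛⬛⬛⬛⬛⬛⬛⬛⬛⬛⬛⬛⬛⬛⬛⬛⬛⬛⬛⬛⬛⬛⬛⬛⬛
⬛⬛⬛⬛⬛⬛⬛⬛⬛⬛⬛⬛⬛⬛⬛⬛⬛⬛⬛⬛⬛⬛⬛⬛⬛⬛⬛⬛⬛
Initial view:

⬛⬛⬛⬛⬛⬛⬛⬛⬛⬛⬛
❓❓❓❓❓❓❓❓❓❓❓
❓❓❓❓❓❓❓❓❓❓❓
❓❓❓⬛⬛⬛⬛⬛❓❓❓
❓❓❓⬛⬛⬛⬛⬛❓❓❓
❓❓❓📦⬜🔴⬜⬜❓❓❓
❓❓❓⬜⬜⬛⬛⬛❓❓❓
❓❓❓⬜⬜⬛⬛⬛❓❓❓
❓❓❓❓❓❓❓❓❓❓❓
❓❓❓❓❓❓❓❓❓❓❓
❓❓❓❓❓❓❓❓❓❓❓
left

⬛⬛⬛⬛⬛⬛⬛⬛⬛⬛⬛
❓❓❓❓❓❓❓❓❓❓❓
❓❓❓❓❓❓❓❓❓❓❓
❓❓❓⬛⬛⬛⬛⬛⬛❓❓
❓❓❓⬛⬛⬛⬛⬛⬛❓❓
❓❓❓⬜📦🔴⬜⬜⬜❓❓
❓❓❓⬜⬜⬜⬛⬛⬛❓❓
❓❓❓⬜⬜⬜⬛⬛⬛❓❓
❓❓❓❓❓❓❓❓❓❓❓
❓❓❓❓❓❓❓❓❓❓❓
❓❓❓❓❓❓❓❓❓❓❓

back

❓❓❓❓❓❓❓❓❓❓❓
❓❓❓❓❓❓❓❓❓❓❓
❓❓❓⬛⬛⬛⬛⬛⬛❓❓
❓❓❓⬛⬛⬛⬛⬛⬛❓❓
❓❓❓⬜📦⬜⬜⬜⬜❓❓
❓❓❓⬜⬜🔴⬛⬛⬛❓❓
❓❓❓⬜⬜⬜⬛⬛⬛❓❓
❓❓❓⬜⬜⬜⬛⬛❓❓❓
❓❓❓❓❓❓❓❓❓❓❓
❓❓❓❓❓❓❓❓❓❓❓
❓❓❓❓❓❓❓❓❓❓❓

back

❓❓❓❓❓❓❓❓❓❓❓
❓❓❓⬛⬛⬛⬛⬛⬛❓❓
❓❓❓⬛⬛⬛⬛⬛⬛❓❓
❓❓❓⬜📦⬜⬜⬜⬜❓❓
❓❓❓⬜⬜⬜⬛⬛⬛❓❓
❓❓❓⬜⬜🔴⬛⬛⬛❓❓
❓❓❓⬜⬜⬜⬛⬛❓❓❓
❓❓❓⬛⬜⬛⬛⬛❓❓❓
❓❓❓❓❓❓❓❓❓❓❓
❓❓❓❓❓❓❓❓❓❓❓
❓❓❓❓❓❓❓❓❓❓❓

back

❓❓❓⬛⬛⬛⬛⬛⬛❓❓
❓❓❓⬛⬛⬛⬛⬛⬛❓❓
❓❓❓⬜📦⬜⬜⬜⬜❓❓
❓❓❓⬜⬜⬜⬛⬛⬛❓❓
❓❓❓⬜⬜⬜⬛⬛⬛❓❓
❓❓❓⬜⬜🔴⬛⬛❓❓❓
❓❓❓⬛⬜⬛⬛⬛❓❓❓
❓❓❓⬜⬜⬜⬜⬜❓❓❓
❓❓❓❓❓❓❓❓❓❓❓
❓❓❓❓❓❓❓❓❓❓❓
❓❓❓❓❓❓❓❓❓❓❓

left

❓❓❓❓⬛⬛⬛⬛⬛⬛❓
❓❓❓❓⬛⬛⬛⬛⬛⬛❓
❓❓❓❓⬜📦⬜⬜⬜⬜❓
❓❓❓⬜⬜⬜⬜⬛⬛⬛❓
❓❓❓⬜⬜⬜⬜⬛⬛⬛❓
❓❓❓⬜⬜🔴⬜⬛⬛❓❓
❓❓❓⬛⬛⬜⬛⬛⬛❓❓
❓❓❓⬜⬜⬜⬜⬜⬜❓❓
❓❓❓❓❓❓❓❓❓❓❓
❓❓❓❓❓❓❓❓❓❓❓
❓❓❓❓❓❓❓❓❓❓❓

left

❓❓❓❓❓⬛⬛⬛⬛⬛⬛
❓❓❓❓❓⬛⬛⬛⬛⬛⬛
❓❓❓❓❓⬜📦⬜⬜⬜⬜
❓❓❓⬛⬜⬜⬜⬜⬛⬛⬛
❓❓❓⬛⬜⬜⬜⬜⬛⬛⬛
❓❓❓⬛⬜🔴⬜⬜⬛⬛❓
❓❓❓⬛⬛⬛⬜⬛⬛⬛❓
❓❓❓⬜⬜⬜⬜⬜⬜⬜❓
❓❓❓❓❓❓❓❓❓❓❓
❓❓❓❓❓❓❓❓❓❓❓
❓❓❓❓❓❓❓❓❓❓❓

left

❓❓❓❓❓❓⬛⬛⬛⬛⬛
❓❓❓❓❓❓⬛⬛⬛⬛⬛
❓❓❓❓❓❓⬜📦⬜⬜⬜
❓❓❓⬜⬛⬜⬜⬜⬜⬛⬛
❓❓❓⬛⬛⬜⬜⬜⬜⬛⬛
❓❓❓⬛⬛🔴⬜⬜⬜⬛⬛
❓❓❓⬛⬛⬛⬛⬜⬛⬛⬛
❓❓❓⬜⬜⬜⬜⬜⬜⬜⬜
❓❓❓❓❓❓❓❓❓❓❓
❓❓❓❓❓❓❓❓❓❓❓
❓❓❓❓❓❓❓❓❓❓❓

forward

❓❓❓❓❓❓❓❓❓❓❓
❓❓❓❓❓❓⬛⬛⬛⬛⬛
❓❓❓❓❓❓⬛⬛⬛⬛⬛
❓❓❓⬜⬜⬜⬜📦⬜⬜⬜
❓❓❓⬜⬛⬜⬜⬜⬜⬛⬛
❓❓❓⬛⬛🔴⬜⬜⬜⬛⬛
❓❓❓⬛⬛⬜⬜⬜⬜⬛⬛
❓❓❓⬛⬛⬛⬛⬜⬛⬛⬛
❓❓❓⬜⬜⬜⬜⬜⬜⬜⬜
❓❓❓❓❓❓❓❓❓❓❓
❓❓❓❓❓❓❓❓❓❓❓

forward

❓❓❓❓❓❓❓❓❓❓❓
❓❓❓❓❓❓❓❓❓❓❓
❓❓❓❓❓❓⬛⬛⬛⬛⬛
❓❓❓⬜⬛⬛⬛⬛⬛⬛⬛
❓❓❓⬜⬜⬜⬜📦⬜⬜⬜
❓❓❓⬜⬛🔴⬜⬜⬜⬛⬛
❓❓❓⬛⬛⬜⬜⬜⬜⬛⬛
❓❓❓⬛⬛⬜⬜⬜⬜⬛⬛
❓❓❓⬛⬛⬛⬛⬜⬛⬛⬛
❓❓❓⬜⬜⬜⬜⬜⬜⬜⬜
❓❓❓❓❓❓❓❓❓❓❓

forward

⬛⬛⬛⬛⬛⬛⬛⬛⬛⬛⬛
❓❓❓❓❓❓❓❓❓❓❓
❓❓❓❓❓❓❓❓❓❓❓
❓❓❓⬛⬛⬛⬛⬛⬛⬛⬛
❓❓❓⬜⬛⬛⬛⬛⬛⬛⬛
❓❓❓⬜⬜🔴⬜📦⬜⬜⬜
❓❓❓⬜⬛⬜⬜⬜⬜⬛⬛
❓❓❓⬛⬛⬜⬜⬜⬜⬛⬛
❓❓❓⬛⬛⬜⬜⬜⬜⬛⬛
❓❓❓⬛⬛⬛⬛⬜⬛⬛⬛
❓❓❓⬜⬜⬜⬜⬜⬜⬜⬜

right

⬛⬛⬛⬛⬛⬛⬛⬛⬛⬛⬛
❓❓❓❓❓❓❓❓❓❓❓
❓❓❓❓❓❓❓❓❓❓❓
❓❓⬛⬛⬛⬛⬛⬛⬛⬛⬛
❓❓⬜⬛⬛⬛⬛⬛⬛⬛⬛
❓❓⬜⬜⬜🔴📦⬜⬜⬜⬜
❓❓⬜⬛⬜⬜⬜⬜⬛⬛⬛
❓❓⬛⬛⬜⬜⬜⬜⬛⬛⬛
❓❓⬛⬛⬜⬜⬜⬜⬛⬛❓
❓❓⬛⬛⬛⬛⬜⬛⬛⬛❓
❓❓⬜⬜⬜⬜⬜⬜⬜⬜❓

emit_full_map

⬛⬛⬛⬛⬛⬛⬛⬛⬛
⬜⬛⬛⬛⬛⬛⬛⬛⬛
⬜⬜⬜🔴📦⬜⬜⬜⬜
⬜⬛⬜⬜⬜⬜⬛⬛⬛
⬛⬛⬜⬜⬜⬜⬛⬛⬛
⬛⬛⬜⬜⬜⬜⬛⬛❓
⬛⬛⬛⬛⬜⬛⬛⬛❓
⬜⬜⬜⬜⬜⬜⬜⬜❓

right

⬛⬛⬛⬛⬛⬛⬛⬛⬛⬛⬛
❓❓❓❓❓❓❓❓❓❓❓
❓❓❓❓❓❓❓❓❓❓❓
❓⬛⬛⬛⬛⬛⬛⬛⬛⬛❓
❓⬜⬛⬛⬛⬛⬛⬛⬛⬛❓
❓⬜⬜⬜⬜🔴⬜⬜⬜⬜❓
❓⬜⬛⬜⬜⬜⬜⬛⬛⬛❓
❓⬛⬛⬜⬜⬜⬜⬛⬛⬛❓
❓⬛⬛⬜⬜⬜⬜⬛⬛❓❓
❓⬛⬛⬛⬛⬜⬛⬛⬛❓❓
❓⬜⬜⬜⬜⬜⬜⬜⬜❓❓

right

⬛⬛⬛⬛⬛⬛⬛⬛⬛⬛⬛
❓❓❓❓❓❓❓❓❓❓❓
❓❓❓❓❓❓❓❓❓❓❓
⬛⬛⬛⬛⬛⬛⬛⬛⬛❓❓
⬜⬛⬛⬛⬛⬛⬛⬛⬛❓❓
⬜⬜⬜⬜📦🔴⬜⬜⬜❓❓
⬜⬛⬜⬜⬜⬜⬛⬛⬛❓❓
⬛⬛⬜⬜⬜⬜⬛⬛⬛❓❓
⬛⬛⬜⬜⬜⬜⬛⬛❓❓❓
⬛⬛⬛⬛⬜⬛⬛⬛❓❓❓
⬜⬜⬜⬜⬜⬜⬜⬜❓❓❓

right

⬛⬛⬛⬛⬛⬛⬛⬛⬛⬛⬛
❓❓❓❓❓❓❓❓❓❓❓
❓❓❓❓❓❓❓❓❓❓❓
⬛⬛⬛⬛⬛⬛⬛⬛❓❓❓
⬛⬛⬛⬛⬛⬛⬛⬛❓❓❓
⬜⬜⬜📦⬜🔴⬜⬜❓❓❓
⬛⬜⬜⬜⬜⬛⬛⬛❓❓❓
⬛⬜⬜⬜⬜⬛⬛⬛❓❓❓
⬛⬜⬜⬜⬜⬛⬛❓❓❓❓
⬛⬛⬛⬜⬛⬛⬛❓❓❓❓
⬜⬜⬜⬜⬜⬜⬜❓❓❓❓

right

⬛⬛⬛⬛⬛⬛⬛⬛⬛⬛⬛
❓❓❓❓❓❓❓❓❓❓❓
❓❓❓❓❓❓❓❓❓❓❓
⬛⬛⬛⬛⬛⬛⬛⬛❓❓❓
⬛⬛⬛⬛⬛⬛⬛⬛❓❓❓
⬜⬜📦⬜⬜🔴⬜⬜❓❓❓
⬜⬜⬜⬜⬛⬛⬛⬛❓❓❓
⬜⬜⬜⬜⬛⬛⬛⬛❓❓❓
⬜⬜⬜⬜⬛⬛❓❓❓❓❓
⬛⬛⬜⬛⬛⬛❓❓❓❓❓
⬜⬜⬜⬜⬜⬜❓❓❓❓❓

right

⬛⬛⬛⬛⬛⬛⬛⬛⬛⬛⬛
❓❓❓❓❓❓❓❓❓❓❓
❓❓❓❓❓❓❓❓❓❓❓
⬛⬛⬛⬛⬛⬛⬛⬜❓❓❓
⬛⬛⬛⬛⬛⬛⬛⬜❓❓❓
⬜📦⬜⬜⬜🔴⬜⬜❓❓❓
⬜⬜⬜⬛⬛⬛⬛⬛❓❓❓
⬜⬜⬜⬛⬛⬛⬛⬛❓❓❓
⬜⬜⬜⬛⬛❓❓❓❓❓❓
⬛⬜⬛⬛⬛❓❓❓❓❓❓
⬜⬜⬜⬜⬜❓❓❓❓❓❓

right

⬛⬛⬛⬛⬛⬛⬛⬛⬛⬛⬛
❓❓❓❓❓❓❓❓❓❓❓
❓❓❓❓❓❓❓❓❓❓❓
⬛⬛⬛⬛⬛⬛⬜⬜❓❓❓
⬛⬛⬛⬛⬛⬛⬜⬜❓❓❓
📦⬜⬜⬜⬜🔴⬜⬜❓❓❓
⬜⬜⬛⬛⬛⬛⬛⬛❓❓❓
⬜⬜⬛⬛⬛⬛⬛⬛❓❓❓
⬜⬜⬛⬛❓❓❓❓❓❓❓
⬜⬛⬛⬛❓❓❓❓❓❓❓
⬜⬜⬜⬜❓❓❓❓❓❓❓

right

⬛⬛⬛⬛⬛⬛⬛⬛⬛⬛⬛
❓❓❓❓❓❓❓❓❓❓❓
❓❓❓❓❓❓❓❓❓❓❓
⬛⬛⬛⬛⬛⬜⬜⬜❓❓❓
⬛⬛⬛⬛⬛⬜⬜⬜❓❓❓
⬜⬜⬜⬜⬜🔴⬜⬜❓❓❓
⬜⬛⬛⬛⬛⬛⬛⬜❓❓❓
⬜⬛⬛⬛⬛⬛⬛⬜❓❓❓
⬜⬛⬛❓❓❓❓❓❓❓❓
⬛⬛⬛❓❓❓❓❓❓❓❓
⬜⬜⬜❓❓❓❓❓❓❓❓

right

⬛⬛⬛⬛⬛⬛⬛⬛⬛⬛⬛
❓❓❓❓❓❓❓❓❓❓❓
❓❓❓❓❓❓❓❓❓❓❓
⬛⬛⬛⬛⬜⬜⬜⬜❓❓❓
⬛⬛⬛⬛⬜⬜⬜⬜❓❓❓
⬜⬜⬜⬜⬜🔴⬜⬛❓❓❓
⬛⬛⬛⬛⬛⬛⬜⬛❓❓❓
⬛⬛⬛⬛⬛⬛⬜⬛❓❓❓
⬛⬛❓❓❓❓❓❓❓❓❓
⬛⬛❓❓❓❓❓❓❓❓❓
⬜⬜❓❓❓❓❓❓❓❓❓

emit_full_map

⬛⬛⬛⬛⬛⬛⬛⬛⬛⬛⬜⬜⬜⬜
⬜⬛⬛⬛⬛⬛⬛⬛⬛⬛⬜⬜⬜⬜
⬜⬜⬜⬜📦⬜⬜⬜⬜⬜⬜🔴⬜⬛
⬜⬛⬜⬜⬜⬜⬛⬛⬛⬛⬛⬛⬜⬛
⬛⬛⬜⬜⬜⬜⬛⬛⬛⬛⬛⬛⬜⬛
⬛⬛⬜⬜⬜⬜⬛⬛❓❓❓❓❓❓
⬛⬛⬛⬛⬜⬛⬛⬛❓❓❓❓❓❓
⬜⬜⬜⬜⬜⬜⬜⬜❓❓❓❓❓❓

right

⬛⬛⬛⬛⬛⬛⬛⬛⬛⬛⬛
❓❓❓❓❓❓❓❓❓❓⬛
❓❓❓❓❓❓❓❓❓❓⬛
⬛⬛⬛⬜⬜⬜⬜⬜❓❓⬛
⬛⬛⬛⬜⬜⬜⬜⬜❓❓⬛
⬜⬜⬜⬜⬜🔴⬛⬛❓❓⬛
⬛⬛⬛⬛⬛⬜⬛⬛❓❓⬛
⬛⬛⬛⬛⬛⬜⬛⬛❓❓⬛
⬛❓❓❓❓❓❓❓❓❓⬛
⬛❓❓❓❓❓❓❓❓❓⬛
⬜❓❓❓❓❓❓❓❓❓⬛

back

❓❓❓❓❓❓❓❓❓❓⬛
❓❓❓❓❓❓❓❓❓❓⬛
⬛⬛⬛⬜⬜⬜⬜⬜❓❓⬛
⬛⬛⬛⬜⬜⬜⬜⬜❓❓⬛
⬜⬜⬜⬜⬜⬜⬛⬛❓❓⬛
⬛⬛⬛⬛⬛🔴⬛⬛❓❓⬛
⬛⬛⬛⬛⬛⬜⬛⬛❓❓⬛
⬛❓❓⬜⬜⬜⬜⬜❓❓⬛
⬛❓❓❓❓❓❓❓❓❓⬛
⬜❓❓❓❓❓❓❓❓❓⬛
❓❓❓❓❓❓❓❓❓❓⬛

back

❓❓❓❓❓❓❓❓❓❓⬛
⬛⬛⬛⬜⬜⬜⬜⬜❓❓⬛
⬛⬛⬛⬜⬜⬜⬜⬜❓❓⬛
⬜⬜⬜⬜⬜⬜⬛⬛❓❓⬛
⬛⬛⬛⬛⬛⬜⬛⬛❓❓⬛
⬛⬛⬛⬛⬛🔴⬛⬛❓❓⬛
⬛❓❓⬜⬜⬜⬜⬜❓❓⬛
⬛❓❓⬜⬜⬜⬜⬜❓❓⬛
⬜❓❓❓❓❓❓❓❓❓⬛
❓❓❓❓❓❓❓❓❓❓⬛
❓❓❓❓❓❓❓❓❓❓⬛

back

⬛⬛⬛⬜⬜⬜⬜⬜❓❓⬛
⬛⬛⬛⬜⬜⬜⬜⬜❓❓⬛
⬜⬜⬜⬜⬜⬜⬛⬛❓❓⬛
⬛⬛⬛⬛⬛⬜⬛⬛❓❓⬛
⬛⬛⬛⬛⬛⬜⬛⬛❓❓⬛
⬛❓❓⬜⬜🔴⬜⬜❓❓⬛
⬛❓❓⬜⬜⬜⬜⬜❓❓⬛
⬜❓❓⬜⬜⬜⬜⬜❓❓⬛
❓❓❓❓❓❓❓❓❓❓⬛
❓❓❓❓❓❓❓❓❓❓⬛
❓❓❓❓❓❓❓❓❓❓⬛

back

⬛⬛⬛⬜⬜⬜⬜⬜❓❓⬛
⬜⬜⬜⬜⬜⬜⬛⬛❓❓⬛
⬛⬛⬛⬛⬛⬜⬛⬛❓❓⬛
⬛⬛⬛⬛⬛⬜⬛⬛❓❓⬛
⬛❓❓⬜⬜⬜⬜⬜❓❓⬛
⬛❓❓⬜⬜🔴⬜⬜❓❓⬛
⬜❓❓⬜⬜⬜⬜⬜❓❓⬛
❓❓❓⬜⬜⬜⬜⬜❓❓⬛
❓❓❓❓❓❓❓❓❓❓⬛
❓❓❓❓❓❓❓❓❓❓⬛
❓❓❓❓❓❓❓❓❓❓⬛

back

⬜⬜⬜⬜⬜⬜⬛⬛❓❓⬛
⬛⬛⬛⬛⬛⬜⬛⬛❓❓⬛
⬛⬛⬛⬛⬛⬜⬛⬛❓❓⬛
⬛❓❓⬜⬜⬜⬜⬜❓❓⬛
⬛❓❓⬜⬜⬜⬜⬜❓❓⬛
⬜❓❓⬜⬜🔴⬜⬜❓❓⬛
❓❓❓⬜⬜⬜⬜⬜❓❓⬛
❓❓❓⬜⬜🚪⬜⬜❓❓⬛
❓❓❓❓❓❓❓❓❓❓⬛
❓❓❓❓❓❓❓❓❓❓⬛
❓❓❓❓❓❓❓❓❓❓⬛

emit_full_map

⬛⬛⬛⬛⬛⬛⬛⬛⬛⬛⬜⬜⬜⬜⬜
⬜⬛⬛⬛⬛⬛⬛⬛⬛⬛⬜⬜⬜⬜⬜
⬜⬜⬜⬜📦⬜⬜⬜⬜⬜⬜⬜⬜⬛⬛
⬜⬛⬜⬜⬜⬜⬛⬛⬛⬛⬛⬛⬜⬛⬛
⬛⬛⬜⬜⬜⬜⬛⬛⬛⬛⬛⬛⬜⬛⬛
⬛⬛⬜⬜⬜⬜⬛⬛❓❓⬜⬜⬜⬜⬜
⬛⬛⬛⬛⬜⬛⬛⬛❓❓⬜⬜⬜⬜⬜
⬜⬜⬜⬜⬜⬜⬜⬜❓❓⬜⬜🔴⬜⬜
❓❓❓❓❓❓❓❓❓❓⬜⬜⬜⬜⬜
❓❓❓❓❓❓❓❓❓❓⬜⬜🚪⬜⬜

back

⬛⬛⬛⬛⬛⬜⬛⬛❓❓⬛
⬛⬛⬛⬛⬛⬜⬛⬛❓❓⬛
⬛❓❓⬜⬜⬜⬜⬜❓❓⬛
⬛❓❓⬜⬜⬜⬜⬜❓❓⬛
⬜❓❓⬜⬜⬜⬜⬜❓❓⬛
❓❓❓⬜⬜🔴⬜⬜❓❓⬛
❓❓❓⬜⬜🚪⬜⬜❓❓⬛
❓❓❓⬛⬛⬜⬛⬛❓❓⬛
❓❓❓❓❓❓❓❓❓❓⬛
❓❓❓❓❓❓❓❓❓❓⬛
❓❓❓❓❓❓❓❓❓❓⬛

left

⬛⬛⬛⬛⬛⬛⬜⬛⬛❓❓
⬛⬛⬛⬛⬛⬛⬜⬛⬛❓❓
⬛⬛❓❓⬜⬜⬜⬜⬜❓❓
⬛⬛❓⬜⬜⬜⬜⬜⬜❓❓
⬜⬜❓⬜⬜⬜⬜⬜⬜❓❓
❓❓❓⬜⬜🔴⬜⬜⬜❓❓
❓❓❓⬜⬜⬜🚪⬜⬜❓❓
❓❓❓⬛⬛⬛⬜⬛⬛❓❓
❓❓❓❓❓❓❓❓❓❓❓
❓❓❓❓❓❓❓❓❓❓❓
❓❓❓❓❓❓❓❓❓❓❓

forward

⬜⬜⬜⬜⬜⬜⬜⬛⬛❓❓
⬛⬛⬛⬛⬛⬛⬜⬛⬛❓❓
⬛⬛⬛⬛⬛⬛⬜⬛⬛❓❓
⬛⬛❓⬜⬜⬜⬜⬜⬜❓❓
⬛⬛❓⬜⬜⬜⬜⬜⬜❓❓
⬜⬜❓⬜⬜🔴⬜⬜⬜❓❓
❓❓❓⬜⬜⬜⬜⬜⬜❓❓
❓❓❓⬜⬜⬜🚪⬜⬜❓❓
❓❓❓⬛⬛⬛⬜⬛⬛❓❓
❓❓❓❓❓❓❓❓❓❓❓
❓❓❓❓❓❓❓❓❓❓❓

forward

⬛⬛⬛⬛⬜⬜⬜⬜⬜❓❓
⬜⬜⬜⬜⬜⬜⬜⬛⬛❓❓
⬛⬛⬛⬛⬛⬛⬜⬛⬛❓❓
⬛⬛⬛⬛⬛⬛⬜⬛⬛❓❓
⬛⬛❓⬜⬜⬜⬜⬜⬜❓❓
⬛⬛❓⬜⬜🔴⬜⬜⬜❓❓
⬜⬜❓⬜⬜⬜⬜⬜⬜❓❓
❓❓❓⬜⬜⬜⬜⬜⬜❓❓
❓❓❓⬜⬜⬜🚪⬜⬜❓❓
❓❓❓⬛⬛⬛⬜⬛⬛❓❓
❓❓❓❓❓❓❓❓❓❓❓

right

⬛⬛⬛⬜⬜⬜⬜⬜❓❓⬛
⬜⬜⬜⬜⬜⬜⬛⬛❓❓⬛
⬛⬛⬛⬛⬛⬜⬛⬛❓❓⬛
⬛⬛⬛⬛⬛⬜⬛⬛❓❓⬛
⬛❓⬜⬜⬜⬜⬜⬜❓❓⬛
⬛❓⬜⬜⬜🔴⬜⬜❓❓⬛
⬜❓⬜⬜⬜⬜⬜⬜❓❓⬛
❓❓⬜⬜⬜⬜⬜⬜❓❓⬛
❓❓⬜⬜⬜🚪⬜⬜❓❓⬛
❓❓⬛⬛⬛⬜⬛⬛❓❓⬛
❓❓❓❓❓❓❓❓❓❓⬛

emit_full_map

⬛⬛⬛⬛⬛⬛⬛⬛⬛⬛⬜⬜⬜⬜⬜
⬜⬛⬛⬛⬛⬛⬛⬛⬛⬛⬜⬜⬜⬜⬜
⬜⬜⬜⬜📦⬜⬜⬜⬜⬜⬜⬜⬜⬛⬛
⬜⬛⬜⬜⬜⬜⬛⬛⬛⬛⬛⬛⬜⬛⬛
⬛⬛⬜⬜⬜⬜⬛⬛⬛⬛⬛⬛⬜⬛⬛
⬛⬛⬜⬜⬜⬜⬛⬛❓⬜⬜⬜⬜⬜⬜
⬛⬛⬛⬛⬜⬛⬛⬛❓⬜⬜⬜🔴⬜⬜
⬜⬜⬜⬜⬜⬜⬜⬜❓⬜⬜⬜⬜⬜⬜
❓❓❓❓❓❓❓❓❓⬜⬜⬜⬜⬜⬜
❓❓❓❓❓❓❓❓❓⬜⬜⬜🚪⬜⬜
❓❓❓❓❓❓❓❓❓⬛⬛⬛⬜⬛⬛
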